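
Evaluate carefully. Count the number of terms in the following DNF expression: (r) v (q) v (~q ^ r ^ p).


A DNF formula is a disjunction of terms (conjunctions).
Terms are separated by v.
Counting the disjuncts: 3 terms.

3


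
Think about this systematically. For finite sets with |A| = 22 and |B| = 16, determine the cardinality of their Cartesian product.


The Cartesian product A x B contains all ordered pairs (a, b).
|A x B| = |A| * |B| = 22 * 16 = 352

352


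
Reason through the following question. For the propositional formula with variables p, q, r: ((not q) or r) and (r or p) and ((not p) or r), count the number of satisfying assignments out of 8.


Evaluate all 8 assignments for p, q, r:
p=0, q=0, r=0: 0
p=0, q=0, r=1: 1
p=0, q=1, r=0: 0
p=0, q=1, r=1: 1
p=1, q=0, r=0: 0
p=1, q=0, r=1: 1
p=1, q=1, r=0: 0
p=1, q=1, r=1: 1
Satisfying count = 4

4


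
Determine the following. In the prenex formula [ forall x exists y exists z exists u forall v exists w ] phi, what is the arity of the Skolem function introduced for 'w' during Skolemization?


Quantifier prefix: forall x exists y exists z exists u forall v exists w
'w' is existentially quantified at position 6.
Universal variables preceding it: x, v
Skolem function arity = 2

2


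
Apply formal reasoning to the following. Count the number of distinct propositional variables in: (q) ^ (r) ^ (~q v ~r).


Identify each variable that appears in the formula.
Variables found: q, r
Count = 2

2


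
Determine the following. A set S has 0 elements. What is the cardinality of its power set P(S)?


The power set of a set with n elements has 2^n elements.
|P(S)| = 2^0 = 1

1


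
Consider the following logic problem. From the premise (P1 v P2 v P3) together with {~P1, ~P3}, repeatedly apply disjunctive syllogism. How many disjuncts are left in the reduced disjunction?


Original disjuncts (3): P1, P2, P3
Negated (eliminate): ~P1, ~P3
Remaining disjuncts: P2
Count = 3 - 2 = 1

1


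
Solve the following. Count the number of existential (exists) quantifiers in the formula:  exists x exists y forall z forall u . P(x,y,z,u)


Quantifier prefix: exists x exists y forall z forall u
Mark each quantifier type:
  E E U U
Universal count = 2, Existential count = 2
Asked for existential (exists) quantifiers: 2

2


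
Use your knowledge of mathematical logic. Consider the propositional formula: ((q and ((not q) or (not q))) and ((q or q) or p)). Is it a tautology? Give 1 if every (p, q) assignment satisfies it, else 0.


Check all 4 assignments:
p=0, q=0: 0
p=0, q=1: 0
p=1, q=0: 0
p=1, q=1: 0
Satisfying count = 0/4.
Tautology iff count = 4: no.

0


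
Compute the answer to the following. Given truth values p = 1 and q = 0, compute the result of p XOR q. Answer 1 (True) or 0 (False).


p = 1, q = 0
Operation: p XOR q
Evaluate: 1 XOR 0 = 1

1


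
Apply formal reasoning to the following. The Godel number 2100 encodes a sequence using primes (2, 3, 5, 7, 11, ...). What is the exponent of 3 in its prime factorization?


Factorize 2100 by dividing by 3 repeatedly.
Division steps: 3 divides 2100 exactly 1 time(s).
Exponent of 3 = 1

1


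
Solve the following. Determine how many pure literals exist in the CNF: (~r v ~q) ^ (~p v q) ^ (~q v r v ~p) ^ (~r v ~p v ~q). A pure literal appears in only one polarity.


Check each variable for pure literal status:
p: pure negative
q: mixed (not pure)
r: mixed (not pure)
Pure literal count = 1

1


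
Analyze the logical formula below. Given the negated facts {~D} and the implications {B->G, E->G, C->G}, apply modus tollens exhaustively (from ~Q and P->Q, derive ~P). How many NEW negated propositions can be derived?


Initial negated facts: {~D}
Apply modus tollens to closure:
  (no implication fires)
Final negated: {~D}
New negations: {(none)}
Count = 0

0


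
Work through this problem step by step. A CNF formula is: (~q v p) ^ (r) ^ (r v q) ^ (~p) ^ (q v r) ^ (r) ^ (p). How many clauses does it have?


A CNF formula is a conjunction of clauses.
Clauses are separated by ^.
Counting the conjuncts: 7 clauses.

7


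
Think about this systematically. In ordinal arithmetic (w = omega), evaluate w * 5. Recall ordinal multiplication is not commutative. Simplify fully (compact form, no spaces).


Compute w * 5.
Ordinal * is associative and left-distributive over +, but NOT commutative; for finite n>1, n*w = w but w*n stays w*n.
w * 5 means 5 copies of w concatenated: w*5.
Result = w*5

w*5


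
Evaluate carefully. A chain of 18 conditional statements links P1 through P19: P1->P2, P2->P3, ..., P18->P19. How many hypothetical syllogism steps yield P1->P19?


With 18 implications in a chain connecting 19 propositions:
P1->P2, P2->P3, ..., P18->P19
Steps needed = (number of implications) - 1 = 18 - 1 = 17

17


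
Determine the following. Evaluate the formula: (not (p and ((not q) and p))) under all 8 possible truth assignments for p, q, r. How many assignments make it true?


Check all 8 assignments:
p=0, q=0, r=0: 1
p=0, q=0, r=1: 1
p=0, q=1, r=0: 1
p=0, q=1, r=1: 1
p=1, q=0, r=0: 0
p=1, q=0, r=1: 0
p=1, q=1, r=0: 1
p=1, q=1, r=1: 1
Count of True = 6

6


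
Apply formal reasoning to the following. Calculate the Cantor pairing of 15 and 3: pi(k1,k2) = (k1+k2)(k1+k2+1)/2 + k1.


k1 + k2 = 18
(k1+k2)(k1+k2+1)/2 = 18 * 19 / 2 = 171
pi = 171 + 15 = 186

186


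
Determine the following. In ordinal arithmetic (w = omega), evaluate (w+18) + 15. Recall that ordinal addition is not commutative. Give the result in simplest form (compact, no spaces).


Compute (w+18) + 15.
Ordinal + is associative but NOT commutative; for finite n>0, n + w = w but w + n stays w+n.
By associativity: (w+18) + 15 = w + (18+15) = w+33.
Result = w+33

w+33


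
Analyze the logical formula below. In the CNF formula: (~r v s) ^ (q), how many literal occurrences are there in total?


Counting literals in each clause:
Clause 1: 2 literal(s)
Clause 2: 1 literal(s)
Total = 3

3


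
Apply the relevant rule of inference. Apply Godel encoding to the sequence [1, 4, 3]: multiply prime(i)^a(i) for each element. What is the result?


Encode each element as an exponent of the corresponding prime:
  2^1 = 2
  3^4 = 81
  5^3 = 125
Product = 2 * 81 * 125 = 20250

20250


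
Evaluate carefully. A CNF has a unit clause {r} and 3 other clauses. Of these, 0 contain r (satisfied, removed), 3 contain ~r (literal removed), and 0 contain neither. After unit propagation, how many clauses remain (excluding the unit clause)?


Satisfied (removed): 0
Shortened (remain): 3
Unchanged (remain): 0
Remaining = 3 + 0 = 3

3


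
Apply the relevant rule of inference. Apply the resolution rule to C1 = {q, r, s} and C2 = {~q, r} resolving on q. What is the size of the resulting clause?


Remove q from C1 and ~q from C2.
C1 remainder: {r, s}
C2 remainder: {r}
Union (resolvent): {r, s}
Resolvent has 2 literal(s).

2


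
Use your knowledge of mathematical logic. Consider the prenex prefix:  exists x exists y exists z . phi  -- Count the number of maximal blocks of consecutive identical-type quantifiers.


Quantifier-type sequence: E E E  (A=forall, E=exists)
Group into maximal same-type runs:
  Ex3
Number of blocks = 1

1


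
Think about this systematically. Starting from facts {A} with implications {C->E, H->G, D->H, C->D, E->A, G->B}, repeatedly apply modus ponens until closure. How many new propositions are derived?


Initial facts: {A}
Apply modus ponens to closure:
  (no implication fires)
Final known: {A}
New propositions: {(none)}
Count = 0

0


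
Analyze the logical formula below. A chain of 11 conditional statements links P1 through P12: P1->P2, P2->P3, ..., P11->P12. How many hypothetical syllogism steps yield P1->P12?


With 11 implications in a chain connecting 12 propositions:
P1->P2, P2->P3, ..., P11->P12
Steps needed = (number of implications) - 1 = 11 - 1 = 10

10


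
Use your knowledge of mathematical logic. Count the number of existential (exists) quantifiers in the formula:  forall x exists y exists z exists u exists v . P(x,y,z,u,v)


Quantifier prefix: forall x exists y exists z exists u exists v
Mark each quantifier type:
  U E E E E
Universal count = 1, Existential count = 4
Asked for existential (exists) quantifiers: 4

4


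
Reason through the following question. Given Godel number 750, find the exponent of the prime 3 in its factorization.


Factorize 750 by dividing by 3 repeatedly.
Division steps: 3 divides 750 exactly 1 time(s).
Exponent of 3 = 1

1


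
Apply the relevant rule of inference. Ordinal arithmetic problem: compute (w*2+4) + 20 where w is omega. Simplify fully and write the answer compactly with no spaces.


Compute (w*2+4) + 20.
Ordinal + is associative but NOT commutative; for finite n>0, n + w = w but w + n stays w+n.
By associativity: (w*2+4) + 20 = w*2 + (4+20) = w*2+24.
Result = w*2+24

w*2+24


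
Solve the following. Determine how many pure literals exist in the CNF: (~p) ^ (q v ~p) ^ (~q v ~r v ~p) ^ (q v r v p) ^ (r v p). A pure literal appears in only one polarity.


Check each variable for pure literal status:
p: mixed (not pure)
q: mixed (not pure)
r: mixed (not pure)
Pure literal count = 0

0


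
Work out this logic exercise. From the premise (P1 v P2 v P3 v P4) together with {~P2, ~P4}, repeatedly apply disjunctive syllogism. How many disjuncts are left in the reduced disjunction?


Original disjuncts (4): P1, P2, P3, P4
Negated (eliminate): ~P2, ~P4
Remaining disjuncts: P1, P3
Count = 4 - 2 = 2

2


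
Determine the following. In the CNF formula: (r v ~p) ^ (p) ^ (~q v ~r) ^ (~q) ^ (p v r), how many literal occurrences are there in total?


Counting literals in each clause:
Clause 1: 2 literal(s)
Clause 2: 1 literal(s)
Clause 3: 2 literal(s)
Clause 4: 1 literal(s)
Clause 5: 2 literal(s)
Total = 8

8


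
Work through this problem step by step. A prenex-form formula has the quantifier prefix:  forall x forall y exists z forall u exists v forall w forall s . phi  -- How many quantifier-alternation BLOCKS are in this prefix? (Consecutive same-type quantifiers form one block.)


Quantifier-type sequence: A A E A E A A  (A=forall, E=exists)
Group into maximal same-type runs:
  Ax2 | Ex1 | Ax1 | Ex1 | Ax2
Number of blocks = 5

5


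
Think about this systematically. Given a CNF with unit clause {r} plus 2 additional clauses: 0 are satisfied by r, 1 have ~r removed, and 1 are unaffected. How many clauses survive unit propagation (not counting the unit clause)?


Satisfied (removed): 0
Shortened (remain): 1
Unchanged (remain): 1
Remaining = 1 + 1 = 2

2


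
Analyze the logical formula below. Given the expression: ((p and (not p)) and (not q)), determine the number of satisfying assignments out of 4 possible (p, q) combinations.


Check all 4 assignments:
p=0, q=0: 0
p=0, q=1: 0
p=1, q=0: 0
p=1, q=1: 0
Count of True = 0

0


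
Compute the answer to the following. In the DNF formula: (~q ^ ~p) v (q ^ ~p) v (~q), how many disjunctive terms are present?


A DNF formula is a disjunction of terms (conjunctions).
Terms are separated by v.
Counting the disjuncts: 3 terms.

3


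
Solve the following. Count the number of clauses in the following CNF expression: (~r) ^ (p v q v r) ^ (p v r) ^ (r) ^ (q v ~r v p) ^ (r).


A CNF formula is a conjunction of clauses.
Clauses are separated by ^.
Counting the conjuncts: 6 clauses.

6


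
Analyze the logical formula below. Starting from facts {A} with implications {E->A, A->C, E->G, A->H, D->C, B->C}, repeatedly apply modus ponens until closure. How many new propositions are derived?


Initial facts: {A}
Apply modus ponens to closure:
  A and A->C  =>  C
  A and A->H  =>  H
Final known: {A, C, H}
New propositions: {C, H}
Count = 2

2


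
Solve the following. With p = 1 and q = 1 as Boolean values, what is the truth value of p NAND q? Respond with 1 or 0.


p = 1, q = 1
Operation: p NAND q
Evaluate: 1 NAND 1 = 0

0


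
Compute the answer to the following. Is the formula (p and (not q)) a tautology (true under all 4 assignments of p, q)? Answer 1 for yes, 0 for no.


Check all 4 assignments:
p=0, q=0: 0
p=0, q=1: 0
p=1, q=0: 1
p=1, q=1: 0
Satisfying count = 1/4.
Tautology iff count = 4: no.

0


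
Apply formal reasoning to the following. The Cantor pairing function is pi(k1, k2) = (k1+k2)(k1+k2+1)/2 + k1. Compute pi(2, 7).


k1 + k2 = 9
(k1+k2)(k1+k2+1)/2 = 9 * 10 / 2 = 45
pi = 45 + 2 = 47

47


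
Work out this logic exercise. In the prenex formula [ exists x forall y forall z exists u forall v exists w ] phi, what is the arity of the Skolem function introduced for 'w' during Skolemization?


Quantifier prefix: exists x forall y forall z exists u forall v exists w
'w' is existentially quantified at position 6.
Universal variables preceding it: y, z, v
Skolem function arity = 3

3


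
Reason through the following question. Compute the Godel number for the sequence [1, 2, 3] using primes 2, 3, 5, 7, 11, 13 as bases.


Encode each element as an exponent of the corresponding prime:
  2^1 = 2
  3^2 = 9
  5^3 = 125
Product = 2 * 9 * 125 = 2250

2250


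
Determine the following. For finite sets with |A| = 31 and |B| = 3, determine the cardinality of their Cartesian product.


The Cartesian product A x B contains all ordered pairs (a, b).
|A x B| = |A| * |B| = 31 * 3 = 93

93


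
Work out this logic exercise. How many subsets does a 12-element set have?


The power set of a set with n elements has 2^n elements.
|P(S)| = 2^12 = 4096

4096


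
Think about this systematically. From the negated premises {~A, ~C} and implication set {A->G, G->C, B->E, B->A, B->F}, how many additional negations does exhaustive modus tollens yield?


Initial negated facts: {~A, ~C}
Apply modus tollens to closure:
  ~C and G->C  =>  ~G
  ~A and B->A  =>  ~B
Final negated: {~A, ~B, ~C, ~G}
New negations: {~B, ~G}
Count = 2

2


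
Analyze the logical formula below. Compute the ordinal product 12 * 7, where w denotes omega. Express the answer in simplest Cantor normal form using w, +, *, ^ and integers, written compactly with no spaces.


Compute 12 * 7.
Ordinal * is associative and left-distributive over +, but NOT commutative; for finite n>1, n*w = w but w*n stays w*n.
Both finite; ordinal * agrees with natural *: 12 * 7 = 84.
Result = 84

84


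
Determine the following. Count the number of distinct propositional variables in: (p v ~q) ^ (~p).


Identify each variable that appears in the formula.
Variables found: p, q
Count = 2

2


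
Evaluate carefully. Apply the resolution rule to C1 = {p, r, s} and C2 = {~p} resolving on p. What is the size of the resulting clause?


Remove p from C1 and ~p from C2.
C1 remainder: {r, s}
C2 remainder: {}
Union (resolvent): {r, s}
Resolvent has 2 literal(s).

2


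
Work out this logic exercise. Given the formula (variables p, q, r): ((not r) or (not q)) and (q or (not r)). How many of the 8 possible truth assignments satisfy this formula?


Evaluate all 8 assignments for p, q, r:
p=0, q=0, r=0: 1
p=0, q=0, r=1: 0
p=0, q=1, r=0: 1
p=0, q=1, r=1: 0
p=1, q=0, r=0: 1
p=1, q=0, r=1: 0
p=1, q=1, r=0: 1
p=1, q=1, r=1: 0
Satisfying count = 4

4


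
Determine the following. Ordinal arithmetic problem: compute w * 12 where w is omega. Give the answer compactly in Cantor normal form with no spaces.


Compute w * 12.
Ordinal * is associative and left-distributive over +, but NOT commutative; for finite n>1, n*w = w but w*n stays w*n.
w * 12 means 12 copies of w concatenated: w*12.
Result = w*12

w*12


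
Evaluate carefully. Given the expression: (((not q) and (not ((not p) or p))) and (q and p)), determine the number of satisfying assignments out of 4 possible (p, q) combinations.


Check all 4 assignments:
p=0, q=0: 0
p=0, q=1: 0
p=1, q=0: 0
p=1, q=1: 0
Count of True = 0

0


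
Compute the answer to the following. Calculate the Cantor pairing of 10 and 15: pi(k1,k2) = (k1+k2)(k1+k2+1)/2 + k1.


k1 + k2 = 25
(k1+k2)(k1+k2+1)/2 = 25 * 26 / 2 = 325
pi = 325 + 10 = 335

335


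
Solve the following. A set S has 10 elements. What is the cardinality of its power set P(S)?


The power set of a set with n elements has 2^n elements.
|P(S)| = 2^10 = 1024

1024


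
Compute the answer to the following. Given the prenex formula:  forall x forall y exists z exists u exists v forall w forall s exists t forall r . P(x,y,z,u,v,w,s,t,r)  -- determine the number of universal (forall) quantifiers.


Quantifier prefix: forall x forall y exists z exists u exists v forall w forall s exists t forall r
Mark each quantifier type:
  U U E E E U U E U
Universal count = 5, Existential count = 4
Asked for universal (forall) quantifiers: 5

5


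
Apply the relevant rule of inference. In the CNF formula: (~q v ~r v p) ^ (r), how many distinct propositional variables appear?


Identify each variable that appears in the formula.
Variables found: p, q, r
Count = 3

3


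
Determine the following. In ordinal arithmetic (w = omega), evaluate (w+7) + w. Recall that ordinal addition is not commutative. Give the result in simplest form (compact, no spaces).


Compute (w+7) + w.
Ordinal + is associative but NOT commutative; for finite n>0, n + w = w but w + n stays w+n.
(w+7) + w = w + (7+w) = w + w = w*2 (the finite tail 7 is absorbed by the right w).
Result = w*2

w*2


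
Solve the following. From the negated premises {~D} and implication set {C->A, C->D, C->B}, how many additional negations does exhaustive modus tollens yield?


Initial negated facts: {~D}
Apply modus tollens to closure:
  ~D and C->D  =>  ~C
Final negated: {~C, ~D}
New negations: {~C}
Count = 1

1


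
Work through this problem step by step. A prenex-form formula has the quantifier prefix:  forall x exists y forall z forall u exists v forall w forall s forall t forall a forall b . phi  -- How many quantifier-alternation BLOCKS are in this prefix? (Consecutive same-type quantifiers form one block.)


Quantifier-type sequence: A E A A E A A A A A  (A=forall, E=exists)
Group into maximal same-type runs:
  Ax1 | Ex1 | Ax2 | Ex1 | Ax5
Number of blocks = 5

5


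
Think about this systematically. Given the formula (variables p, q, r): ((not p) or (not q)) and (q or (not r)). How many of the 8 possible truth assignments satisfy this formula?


Evaluate all 8 assignments for p, q, r:
p=0, q=0, r=0: 1
p=0, q=0, r=1: 0
p=0, q=1, r=0: 1
p=0, q=1, r=1: 1
p=1, q=0, r=0: 1
p=1, q=0, r=1: 0
p=1, q=1, r=0: 0
p=1, q=1, r=1: 0
Satisfying count = 4

4


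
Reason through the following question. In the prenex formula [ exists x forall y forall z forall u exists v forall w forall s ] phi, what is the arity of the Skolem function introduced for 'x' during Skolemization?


Quantifier prefix: exists x forall y forall z forall u exists v forall w forall s
'x' is existentially quantified at position 1.
No universal quantifiers precede it.
Skolem function arity = 0 (a Skolem constant)

0


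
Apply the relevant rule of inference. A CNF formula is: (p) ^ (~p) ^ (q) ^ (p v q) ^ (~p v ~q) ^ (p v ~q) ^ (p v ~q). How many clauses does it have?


A CNF formula is a conjunction of clauses.
Clauses are separated by ^.
Counting the conjuncts: 7 clauses.

7


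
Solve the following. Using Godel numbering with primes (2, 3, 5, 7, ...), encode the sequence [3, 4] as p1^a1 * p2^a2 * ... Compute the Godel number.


Encode each element as an exponent of the corresponding prime:
  2^3 = 8
  3^4 = 81
Product = 8 * 81 = 648

648


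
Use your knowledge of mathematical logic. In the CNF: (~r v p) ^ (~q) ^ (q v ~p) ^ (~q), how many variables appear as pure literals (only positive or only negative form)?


Check each variable for pure literal status:
p: mixed (not pure)
q: mixed (not pure)
r: pure negative
Pure literal count = 1

1


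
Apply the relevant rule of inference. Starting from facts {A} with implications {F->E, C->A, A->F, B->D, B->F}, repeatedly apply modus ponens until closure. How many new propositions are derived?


Initial facts: {A}
Apply modus ponens to closure:
  A and A->F  =>  F
  F and F->E  =>  E
Final known: {A, E, F}
New propositions: {E, F}
Count = 2

2


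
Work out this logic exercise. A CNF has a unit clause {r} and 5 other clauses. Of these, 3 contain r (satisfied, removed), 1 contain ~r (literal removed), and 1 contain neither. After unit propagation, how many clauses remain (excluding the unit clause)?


Satisfied (removed): 3
Shortened (remain): 1
Unchanged (remain): 1
Remaining = 1 + 1 = 2

2


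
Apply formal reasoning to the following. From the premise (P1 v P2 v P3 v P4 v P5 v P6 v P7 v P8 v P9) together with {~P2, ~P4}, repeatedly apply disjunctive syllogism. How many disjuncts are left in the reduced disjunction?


Original disjuncts (9): P1, P2, P3, P4, P5, P6, P7, P8, P9
Negated (eliminate): ~P2, ~P4
Remaining disjuncts: P1, P3, P5, P6, P7, P8, P9
Count = 9 - 2 = 7

7


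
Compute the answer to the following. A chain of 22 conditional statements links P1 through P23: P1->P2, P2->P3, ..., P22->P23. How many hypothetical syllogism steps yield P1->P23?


With 22 implications in a chain connecting 23 propositions:
P1->P2, P2->P3, ..., P22->P23
Steps needed = (number of implications) - 1 = 22 - 1 = 21

21


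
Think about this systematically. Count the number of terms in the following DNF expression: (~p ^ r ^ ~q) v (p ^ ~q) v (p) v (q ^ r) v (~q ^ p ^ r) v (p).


A DNF formula is a disjunction of terms (conjunctions).
Terms are separated by v.
Counting the disjuncts: 6 terms.

6


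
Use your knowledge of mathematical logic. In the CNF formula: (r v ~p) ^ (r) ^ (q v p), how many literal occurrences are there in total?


Counting literals in each clause:
Clause 1: 2 literal(s)
Clause 2: 1 literal(s)
Clause 3: 2 literal(s)
Total = 5

5


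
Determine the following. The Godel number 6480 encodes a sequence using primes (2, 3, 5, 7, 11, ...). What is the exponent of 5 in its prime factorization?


Factorize 6480 by dividing by 5 repeatedly.
Division steps: 5 divides 6480 exactly 1 time(s).
Exponent of 5 = 1

1


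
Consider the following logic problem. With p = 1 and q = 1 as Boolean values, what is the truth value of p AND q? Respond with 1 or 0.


p = 1, q = 1
Operation: p AND q
Evaluate: 1 AND 1 = 1

1


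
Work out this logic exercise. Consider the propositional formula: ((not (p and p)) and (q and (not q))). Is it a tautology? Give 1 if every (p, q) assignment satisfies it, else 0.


Check all 4 assignments:
p=0, q=0: 0
p=0, q=1: 0
p=1, q=0: 0
p=1, q=1: 0
Satisfying count = 0/4.
Tautology iff count = 4: no.

0


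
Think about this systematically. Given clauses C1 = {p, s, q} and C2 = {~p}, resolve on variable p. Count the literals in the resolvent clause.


Remove p from C1 and ~p from C2.
C1 remainder: {s, q}
C2 remainder: {}
Union (resolvent): {q, s}
Resolvent has 2 literal(s).

2


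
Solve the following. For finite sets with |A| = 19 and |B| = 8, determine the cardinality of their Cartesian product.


The Cartesian product A x B contains all ordered pairs (a, b).
|A x B| = |A| * |B| = 19 * 8 = 152

152


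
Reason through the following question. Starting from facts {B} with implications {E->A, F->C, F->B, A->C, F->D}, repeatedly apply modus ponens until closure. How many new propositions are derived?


Initial facts: {B}
Apply modus ponens to closure:
  (no implication fires)
Final known: {B}
New propositions: {(none)}
Count = 0

0


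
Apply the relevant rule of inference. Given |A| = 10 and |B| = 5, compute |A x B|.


The Cartesian product A x B contains all ordered pairs (a, b).
|A x B| = |A| * |B| = 10 * 5 = 50

50


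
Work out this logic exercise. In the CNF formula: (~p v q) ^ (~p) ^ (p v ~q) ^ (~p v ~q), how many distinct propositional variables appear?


Identify each variable that appears in the formula.
Variables found: p, q
Count = 2

2


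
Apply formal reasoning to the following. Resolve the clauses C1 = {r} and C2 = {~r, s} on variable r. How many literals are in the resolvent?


Remove r from C1 and ~r from C2.
C1 remainder: {}
C2 remainder: {s}
Union (resolvent): {s}
Resolvent has 1 literal(s).

1


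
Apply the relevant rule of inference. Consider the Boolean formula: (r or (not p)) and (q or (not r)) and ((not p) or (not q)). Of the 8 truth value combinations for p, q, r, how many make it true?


Evaluate all 8 assignments for p, q, r:
p=0, q=0, r=0: 1
p=0, q=0, r=1: 0
p=0, q=1, r=0: 1
p=0, q=1, r=1: 1
p=1, q=0, r=0: 0
p=1, q=0, r=1: 0
p=1, q=1, r=0: 0
p=1, q=1, r=1: 0
Satisfying count = 3

3


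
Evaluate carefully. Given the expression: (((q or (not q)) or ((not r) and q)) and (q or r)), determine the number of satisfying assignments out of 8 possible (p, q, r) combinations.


Check all 8 assignments:
p=0, q=0, r=0: 0
p=0, q=0, r=1: 1
p=0, q=1, r=0: 1
p=0, q=1, r=1: 1
p=1, q=0, r=0: 0
p=1, q=0, r=1: 1
p=1, q=1, r=0: 1
p=1, q=1, r=1: 1
Count of True = 6

6


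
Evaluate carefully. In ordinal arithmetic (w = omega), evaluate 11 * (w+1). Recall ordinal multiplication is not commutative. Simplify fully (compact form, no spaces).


Compute 11 * (w+1).
Ordinal * is associative and left-distributive over +, but NOT commutative; for finite n>1, n*w = w but w*n stays w*n.
By left-distributivity: 11 * (w+1) = 11*w + 11*1 = w + 11 = w+11.
Result = w+11

w+11


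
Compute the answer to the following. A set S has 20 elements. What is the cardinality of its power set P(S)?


The power set of a set with n elements has 2^n elements.
|P(S)| = 2^20 = 1048576

1048576


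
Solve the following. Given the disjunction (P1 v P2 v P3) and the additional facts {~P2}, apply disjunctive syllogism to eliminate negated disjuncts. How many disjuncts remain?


Original disjuncts (3): P1, P2, P3
Negated (eliminate): ~P2
Remaining disjuncts: P1, P3
Count = 3 - 1 = 2

2


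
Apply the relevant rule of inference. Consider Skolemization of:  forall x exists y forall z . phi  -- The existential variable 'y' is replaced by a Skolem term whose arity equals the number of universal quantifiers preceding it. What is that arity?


Quantifier prefix: forall x exists y forall z
'y' is existentially quantified at position 2.
Universal variables preceding it: x
Skolem function arity = 1

1


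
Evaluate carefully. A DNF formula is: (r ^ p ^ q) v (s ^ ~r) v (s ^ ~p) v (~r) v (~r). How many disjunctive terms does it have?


A DNF formula is a disjunction of terms (conjunctions).
Terms are separated by v.
Counting the disjuncts: 5 terms.

5


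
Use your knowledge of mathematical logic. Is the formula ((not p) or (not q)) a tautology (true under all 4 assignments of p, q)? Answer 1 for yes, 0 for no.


Check all 4 assignments:
p=0, q=0: 1
p=0, q=1: 1
p=1, q=0: 1
p=1, q=1: 0
Satisfying count = 3/4.
Tautology iff count = 4: no.

0


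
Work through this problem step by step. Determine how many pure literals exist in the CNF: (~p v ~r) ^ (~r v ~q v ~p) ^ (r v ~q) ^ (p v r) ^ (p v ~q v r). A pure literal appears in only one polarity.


Check each variable for pure literal status:
p: mixed (not pure)
q: pure negative
r: mixed (not pure)
Pure literal count = 1

1


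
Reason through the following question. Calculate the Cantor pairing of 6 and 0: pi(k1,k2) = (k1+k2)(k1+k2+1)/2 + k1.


k1 + k2 = 6
(k1+k2)(k1+k2+1)/2 = 6 * 7 / 2 = 21
pi = 21 + 6 = 27

27


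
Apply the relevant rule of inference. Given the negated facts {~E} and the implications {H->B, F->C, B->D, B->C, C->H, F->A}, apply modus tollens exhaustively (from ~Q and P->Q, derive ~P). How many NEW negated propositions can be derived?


Initial negated facts: {~E}
Apply modus tollens to closure:
  (no implication fires)
Final negated: {~E}
New negations: {(none)}
Count = 0

0


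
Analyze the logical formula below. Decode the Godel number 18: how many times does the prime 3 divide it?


Factorize 18 by dividing by 3 repeatedly.
Division steps: 3 divides 18 exactly 2 time(s).
Exponent of 3 = 2

2


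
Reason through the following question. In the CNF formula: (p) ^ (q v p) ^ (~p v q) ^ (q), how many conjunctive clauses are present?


A CNF formula is a conjunction of clauses.
Clauses are separated by ^.
Counting the conjuncts: 4 clauses.

4


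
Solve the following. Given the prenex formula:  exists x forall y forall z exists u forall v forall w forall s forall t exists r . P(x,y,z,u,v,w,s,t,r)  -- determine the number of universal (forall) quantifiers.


Quantifier prefix: exists x forall y forall z exists u forall v forall w forall s forall t exists r
Mark each quantifier type:
  E U U E U U U U E
Universal count = 6, Existential count = 3
Asked for universal (forall) quantifiers: 6

6


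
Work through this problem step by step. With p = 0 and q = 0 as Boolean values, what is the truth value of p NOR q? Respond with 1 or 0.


p = 0, q = 0
Operation: p NOR q
Evaluate: 0 NOR 0 = 1

1


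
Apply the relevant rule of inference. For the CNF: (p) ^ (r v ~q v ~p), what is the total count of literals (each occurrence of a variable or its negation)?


Counting literals in each clause:
Clause 1: 1 literal(s)
Clause 2: 3 literal(s)
Total = 4

4


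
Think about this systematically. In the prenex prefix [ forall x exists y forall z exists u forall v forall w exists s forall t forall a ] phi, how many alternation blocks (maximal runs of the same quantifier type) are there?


Quantifier-type sequence: A E A E A A E A A  (A=forall, E=exists)
Group into maximal same-type runs:
  Ax1 | Ex1 | Ax1 | Ex1 | Ax2 | Ex1 | Ax2
Number of blocks = 7

7


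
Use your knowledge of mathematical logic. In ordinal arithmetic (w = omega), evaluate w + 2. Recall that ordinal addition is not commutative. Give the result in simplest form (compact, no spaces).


Compute w + 2.
Ordinal + is associative but NOT commutative; for finite n>0, n + w = w but w + n stays w+n.
w + 2 is already in normal form (a successor ordinal beyond w).
Result = w+2

w+2


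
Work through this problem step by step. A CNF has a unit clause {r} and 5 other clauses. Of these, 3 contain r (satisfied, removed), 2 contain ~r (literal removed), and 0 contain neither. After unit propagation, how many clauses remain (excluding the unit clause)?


Satisfied (removed): 3
Shortened (remain): 2
Unchanged (remain): 0
Remaining = 2 + 0 = 2

2


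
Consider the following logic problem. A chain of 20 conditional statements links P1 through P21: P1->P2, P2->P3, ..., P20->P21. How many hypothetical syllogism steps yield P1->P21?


With 20 implications in a chain connecting 21 propositions:
P1->P2, P2->P3, ..., P20->P21
Steps needed = (number of implications) - 1 = 20 - 1 = 19

19


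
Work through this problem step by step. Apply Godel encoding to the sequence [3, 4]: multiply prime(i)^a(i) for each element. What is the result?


Encode each element as an exponent of the corresponding prime:
  2^3 = 8
  3^4 = 81
Product = 8 * 81 = 648

648


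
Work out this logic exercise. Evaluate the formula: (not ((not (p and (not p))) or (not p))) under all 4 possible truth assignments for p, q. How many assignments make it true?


Check all 4 assignments:
p=0, q=0: 0
p=0, q=1: 0
p=1, q=0: 0
p=1, q=1: 0
Count of True = 0

0


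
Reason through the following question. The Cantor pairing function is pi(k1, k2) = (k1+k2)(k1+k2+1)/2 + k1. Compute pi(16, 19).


k1 + k2 = 35
(k1+k2)(k1+k2+1)/2 = 35 * 36 / 2 = 630
pi = 630 + 16 = 646

646


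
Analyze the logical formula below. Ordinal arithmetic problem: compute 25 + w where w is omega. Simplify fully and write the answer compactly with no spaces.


Compute 25 + w.
Ordinal + is associative but NOT commutative; for finite n>0, n + w = w but w + n stays w+n.
Any finite left addend is absorbed by w on the right: 25 + w = w.
Result = w

w


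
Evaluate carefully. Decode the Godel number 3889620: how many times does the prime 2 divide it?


Factorize 3889620 by dividing by 2 repeatedly.
Division steps: 2 divides 3889620 exactly 2 time(s).
Exponent of 2 = 2

2


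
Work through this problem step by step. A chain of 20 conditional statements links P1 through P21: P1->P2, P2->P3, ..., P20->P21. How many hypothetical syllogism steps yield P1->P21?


With 20 implications in a chain connecting 21 propositions:
P1->P2, P2->P3, ..., P20->P21
Steps needed = (number of implications) - 1 = 20 - 1 = 19

19


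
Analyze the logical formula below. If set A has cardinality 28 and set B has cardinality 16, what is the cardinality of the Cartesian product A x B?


The Cartesian product A x B contains all ordered pairs (a, b).
|A x B| = |A| * |B| = 28 * 16 = 448

448


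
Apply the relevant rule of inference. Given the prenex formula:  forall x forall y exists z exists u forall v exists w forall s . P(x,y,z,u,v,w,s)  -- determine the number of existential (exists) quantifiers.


Quantifier prefix: forall x forall y exists z exists u forall v exists w forall s
Mark each quantifier type:
  U U E E U E U
Universal count = 4, Existential count = 3
Asked for existential (exists) quantifiers: 3

3


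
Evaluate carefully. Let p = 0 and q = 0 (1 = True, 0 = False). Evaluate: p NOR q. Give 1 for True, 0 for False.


p = 0, q = 0
Operation: p NOR q
Evaluate: 0 NOR 0 = 1

1


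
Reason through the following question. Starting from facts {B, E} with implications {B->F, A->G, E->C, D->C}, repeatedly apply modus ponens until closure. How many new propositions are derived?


Initial facts: {B, E}
Apply modus ponens to closure:
  B and B->F  =>  F
  E and E->C  =>  C
Final known: {B, C, E, F}
New propositions: {C, F}
Count = 2

2


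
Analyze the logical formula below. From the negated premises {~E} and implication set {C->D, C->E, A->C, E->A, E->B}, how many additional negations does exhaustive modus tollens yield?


Initial negated facts: {~E}
Apply modus tollens to closure:
  ~E and C->E  =>  ~C
  ~C and A->C  =>  ~A
Final negated: {~A, ~C, ~E}
New negations: {~A, ~C}
Count = 2

2


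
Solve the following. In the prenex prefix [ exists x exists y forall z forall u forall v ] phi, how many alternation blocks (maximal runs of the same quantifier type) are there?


Quantifier-type sequence: E E A A A  (A=forall, E=exists)
Group into maximal same-type runs:
  Ex2 | Ax3
Number of blocks = 2

2


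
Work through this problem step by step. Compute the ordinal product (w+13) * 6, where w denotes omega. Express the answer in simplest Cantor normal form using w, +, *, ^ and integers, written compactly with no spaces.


Compute (w+13) * 6.
Ordinal * is associative and left-distributive over +, but NOT commutative; for finite n>1, n*w = w but w*n stays w*n.
(w+13) * 6 = (w+13) repeated 6 times. Each intermediate +13 is absorbed by the following w; only the last survives: w*6+13.
Result = w*6+13

w*6+13


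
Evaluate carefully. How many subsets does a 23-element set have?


The power set of a set with n elements has 2^n elements.
|P(S)| = 2^23 = 8388608

8388608


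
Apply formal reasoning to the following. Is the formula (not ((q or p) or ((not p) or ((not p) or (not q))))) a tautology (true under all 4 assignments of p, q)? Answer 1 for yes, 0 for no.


Check all 4 assignments:
p=0, q=0: 0
p=0, q=1: 0
p=1, q=0: 0
p=1, q=1: 0
Satisfying count = 0/4.
Tautology iff count = 4: no.

0


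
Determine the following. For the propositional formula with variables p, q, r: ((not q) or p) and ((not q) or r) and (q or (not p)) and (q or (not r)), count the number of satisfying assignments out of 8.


Evaluate all 8 assignments for p, q, r:
p=0, q=0, r=0: 1
p=0, q=0, r=1: 0
p=0, q=1, r=0: 0
p=0, q=1, r=1: 0
p=1, q=0, r=0: 0
p=1, q=0, r=1: 0
p=1, q=1, r=0: 0
p=1, q=1, r=1: 1
Satisfying count = 2

2


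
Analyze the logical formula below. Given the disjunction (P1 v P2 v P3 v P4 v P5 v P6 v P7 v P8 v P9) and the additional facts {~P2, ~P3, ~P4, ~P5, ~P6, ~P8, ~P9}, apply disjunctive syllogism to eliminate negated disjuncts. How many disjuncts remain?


Original disjuncts (9): P1, P2, P3, P4, P5, P6, P7, P8, P9
Negated (eliminate): ~P2, ~P3, ~P4, ~P5, ~P6, ~P8, ~P9
Remaining disjuncts: P1, P7
Count = 9 - 7 = 2

2


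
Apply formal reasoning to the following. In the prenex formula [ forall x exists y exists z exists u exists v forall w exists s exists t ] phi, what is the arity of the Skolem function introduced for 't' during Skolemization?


Quantifier prefix: forall x exists y exists z exists u exists v forall w exists s exists t
't' is existentially quantified at position 8.
Universal variables preceding it: x, w
Skolem function arity = 2

2


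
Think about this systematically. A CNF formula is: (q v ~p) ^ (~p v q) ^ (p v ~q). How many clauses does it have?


A CNF formula is a conjunction of clauses.
Clauses are separated by ^.
Counting the conjuncts: 3 clauses.

3


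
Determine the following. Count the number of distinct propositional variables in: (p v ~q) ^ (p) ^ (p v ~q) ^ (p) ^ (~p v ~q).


Identify each variable that appears in the formula.
Variables found: p, q
Count = 2

2


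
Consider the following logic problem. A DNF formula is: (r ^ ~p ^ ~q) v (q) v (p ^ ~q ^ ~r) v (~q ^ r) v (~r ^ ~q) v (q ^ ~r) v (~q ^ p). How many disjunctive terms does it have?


A DNF formula is a disjunction of terms (conjunctions).
Terms are separated by v.
Counting the disjuncts: 7 terms.

7


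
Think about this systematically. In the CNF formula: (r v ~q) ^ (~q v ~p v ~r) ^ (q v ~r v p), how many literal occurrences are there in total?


Counting literals in each clause:
Clause 1: 2 literal(s)
Clause 2: 3 literal(s)
Clause 3: 3 literal(s)
Total = 8

8


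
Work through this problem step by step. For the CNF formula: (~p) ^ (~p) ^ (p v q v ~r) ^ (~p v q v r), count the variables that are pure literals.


Check each variable for pure literal status:
p: mixed (not pure)
q: pure positive
r: mixed (not pure)
Pure literal count = 1

1


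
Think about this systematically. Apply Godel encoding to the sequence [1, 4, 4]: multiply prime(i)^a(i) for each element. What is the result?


Encode each element as an exponent of the corresponding prime:
  2^1 = 2
  3^4 = 81
  5^4 = 625
Product = 2 * 81 * 625 = 101250

101250


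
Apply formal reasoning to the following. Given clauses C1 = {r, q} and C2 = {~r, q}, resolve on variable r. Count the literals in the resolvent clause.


Remove r from C1 and ~r from C2.
C1 remainder: {q}
C2 remainder: {q}
Union (resolvent): {q}
Resolvent has 1 literal(s).

1


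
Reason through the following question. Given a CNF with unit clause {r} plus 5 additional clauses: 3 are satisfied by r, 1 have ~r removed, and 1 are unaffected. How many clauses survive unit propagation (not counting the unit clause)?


Satisfied (removed): 3
Shortened (remain): 1
Unchanged (remain): 1
Remaining = 1 + 1 = 2

2


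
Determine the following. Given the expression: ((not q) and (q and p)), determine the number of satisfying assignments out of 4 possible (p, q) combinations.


Check all 4 assignments:
p=0, q=0: 0
p=0, q=1: 0
p=1, q=0: 0
p=1, q=1: 0
Count of True = 0

0


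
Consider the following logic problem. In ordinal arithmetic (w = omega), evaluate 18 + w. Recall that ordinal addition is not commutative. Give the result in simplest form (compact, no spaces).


Compute 18 + w.
Ordinal + is associative but NOT commutative; for finite n>0, n + w = w but w + n stays w+n.
Any finite left addend is absorbed by w on the right: 18 + w = w.
Result = w

w


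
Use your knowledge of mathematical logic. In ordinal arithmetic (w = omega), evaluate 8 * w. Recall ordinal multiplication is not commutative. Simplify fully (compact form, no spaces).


Compute 8 * w.
Ordinal * is associative and left-distributive over +, but NOT commutative; for finite n>1, n*w = w but w*n stays w*n.
For finite n>0, n * w = sup{n*k : k<w} = w. So 8 * w = w.
Result = w

w
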